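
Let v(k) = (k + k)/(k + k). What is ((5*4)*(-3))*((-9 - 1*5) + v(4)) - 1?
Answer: 779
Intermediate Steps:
v(k) = 1 (v(k) = (2*k)/((2*k)) = (2*k)*(1/(2*k)) = 1)
((5*4)*(-3))*((-9 - 1*5) + v(4)) - 1 = ((5*4)*(-3))*((-9 - 1*5) + 1) - 1 = (20*(-3))*((-9 - 5) + 1) - 1 = -60*(-14 + 1) - 1 = -60*(-13) - 1 = 780 - 1 = 779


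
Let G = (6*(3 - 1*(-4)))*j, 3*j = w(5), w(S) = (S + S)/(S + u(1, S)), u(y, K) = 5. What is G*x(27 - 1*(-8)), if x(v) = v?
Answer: 490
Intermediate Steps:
w(S) = 2*S/(5 + S) (w(S) = (S + S)/(S + 5) = (2*S)/(5 + S) = 2*S/(5 + S))
j = ⅓ (j = (2*5/(5 + 5))/3 = (2*5/10)/3 = (2*5*(⅒))/3 = (⅓)*1 = ⅓ ≈ 0.33333)
G = 14 (G = (6*(3 - 1*(-4)))*(⅓) = (6*(3 + 4))*(⅓) = (6*7)*(⅓) = 42*(⅓) = 14)
G*x(27 - 1*(-8)) = 14*(27 - 1*(-8)) = 14*(27 + 8) = 14*35 = 490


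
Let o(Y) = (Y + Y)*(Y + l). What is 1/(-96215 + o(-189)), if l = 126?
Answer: -1/72401 ≈ -1.3812e-5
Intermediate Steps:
o(Y) = 2*Y*(126 + Y) (o(Y) = (Y + Y)*(Y + 126) = (2*Y)*(126 + Y) = 2*Y*(126 + Y))
1/(-96215 + o(-189)) = 1/(-96215 + 2*(-189)*(126 - 189)) = 1/(-96215 + 2*(-189)*(-63)) = 1/(-96215 + 23814) = 1/(-72401) = -1/72401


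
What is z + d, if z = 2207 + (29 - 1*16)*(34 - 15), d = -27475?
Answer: -25021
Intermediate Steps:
z = 2454 (z = 2207 + (29 - 16)*19 = 2207 + 13*19 = 2207 + 247 = 2454)
z + d = 2454 - 27475 = -25021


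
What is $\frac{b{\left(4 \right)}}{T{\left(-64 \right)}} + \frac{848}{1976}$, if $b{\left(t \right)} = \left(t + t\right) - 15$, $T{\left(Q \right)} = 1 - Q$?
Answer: $\frac{397}{1235} \approx 0.32146$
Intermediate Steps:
$b{\left(t \right)} = -15 + 2 t$ ($b{\left(t \right)} = 2 t - 15 = -15 + 2 t$)
$\frac{b{\left(4 \right)}}{T{\left(-64 \right)}} + \frac{848}{1976} = \frac{-15 + 2 \cdot 4}{1 - -64} + \frac{848}{1976} = \frac{-15 + 8}{1 + 64} + 848 \cdot \frac{1}{1976} = - \frac{7}{65} + \frac{106}{247} = \frac{397}{1235}$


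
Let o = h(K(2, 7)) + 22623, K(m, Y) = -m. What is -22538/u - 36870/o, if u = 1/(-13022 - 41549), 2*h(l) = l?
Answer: 13911638652143/11311 ≈ 1.2299e+9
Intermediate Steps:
h(l) = l/2
u = -1/54571 (u = 1/(-54571) = -1/54571 ≈ -1.8325e-5)
o = 22622 (o = (-1*2)/2 + 22623 = (½)*(-2) + 22623 = -1 + 22623 = 22622)
-22538/u - 36870/o = -22538/(-1/54571) - 36870/22622 = -22538*(-54571) - 36870*1/22622 = 1229921198 - 18435/11311 = 13911638652143/11311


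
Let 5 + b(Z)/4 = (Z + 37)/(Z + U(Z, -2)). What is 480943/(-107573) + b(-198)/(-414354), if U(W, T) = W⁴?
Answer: -10938634943322661868/2446681791234321927 ≈ -4.4708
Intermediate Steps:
b(Z) = -20 + 4*(37 + Z)/(Z + Z⁴) (b(Z) = -20 + 4*((Z + 37)/(Z + Z⁴)) = -20 + 4*((37 + Z)/(Z + Z⁴)) = -20 + 4*(37 + Z)/(Z + Z⁴))
480943/(-107573) + b(-198)/(-414354) = 480943/(-107573) + ((148 - 20*(-198)⁴ - 16*(-198))/(-198 + (-198)⁴))/(-414354) = 480943*(-1/107573) + ((148 - 20*1536953616 + 3168)/(-198 + 1536953616))*(-1/414354) = -480943/107573 + ((148 - 30739072320 + 3168)/1536953418)*(-1/414354) = -480943/107573 + ((1/1536953418)*(-30739069004))*(-1/414354) = -480943/107573 - 2195647786/109782387*(-1/414354) = -480943/107573 + 1097823893/22744385591499 = -10938634943322661868/2446681791234321927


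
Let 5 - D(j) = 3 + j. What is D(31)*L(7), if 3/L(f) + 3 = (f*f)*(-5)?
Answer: 87/248 ≈ 0.35081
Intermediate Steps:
L(f) = 3/(-3 - 5*f**2) (L(f) = 3/(-3 + (f*f)*(-5)) = 3/(-3 + f**2*(-5)) = 3/(-3 - 5*f**2))
D(j) = 2 - j (D(j) = 5 - (3 + j) = 5 + (-3 - j) = 2 - j)
D(31)*L(7) = (2 - 1*31)*(-3/(3 + 5*7**2)) = (2 - 31)*(-3/(3 + 5*49)) = -(-87)/(3 + 245) = -(-87)/248 = -29*(-3/248) = 87/248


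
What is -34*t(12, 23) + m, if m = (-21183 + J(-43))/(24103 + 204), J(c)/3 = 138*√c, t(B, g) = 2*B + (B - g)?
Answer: -10764877/24307 + 414*I*√43/24307 ≈ -442.87 + 0.11169*I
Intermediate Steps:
t(B, g) = -g + 3*B
J(c) = 414*√c (J(c) = 3*(138*√c) = 414*√c)
m = -21183/24307 + 414*I*√43/24307 (m = (-21183 + 414*√(-43))/(24103 + 204) = (-21183 + 414*(I*√43))/24307 = (-21183 + 414*I*√43)*(1/24307) = -21183/24307 + 414*I*√43/24307 ≈ -0.87148 + 0.11169*I)
-34*t(12, 23) + m = -34*(-1*23 + 3*12) + (-21183/24307 + 414*I*√43/24307) = -34*(-23 + 36) + (-21183/24307 + 414*I*√43/24307) = -34*13 + (-21183/24307 + 414*I*√43/24307) = -442 + (-21183/24307 + 414*I*√43/24307) = -10764877/24307 + 414*I*√43/24307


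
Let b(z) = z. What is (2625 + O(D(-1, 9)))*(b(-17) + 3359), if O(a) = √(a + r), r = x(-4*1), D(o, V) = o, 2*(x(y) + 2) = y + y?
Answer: 8772750 + 3342*I*√7 ≈ 8.7728e+6 + 8842.1*I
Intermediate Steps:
x(y) = -2 + y (x(y) = -2 + (y + y)/2 = -2 + (2*y)/2 = -2 + y)
r = -6 (r = -2 - 4*1 = -2 - 4 = -6)
O(a) = √(-6 + a) (O(a) = √(a - 6) = √(-6 + a))
(2625 + O(D(-1, 9)))*(b(-17) + 3359) = (2625 + √(-6 - 1))*(-17 + 3359) = (2625 + √(-7))*3342 = (2625 + I*√7)*3342 = 8772750 + 3342*I*√7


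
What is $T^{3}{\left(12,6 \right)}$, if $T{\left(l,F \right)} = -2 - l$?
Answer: $-2744$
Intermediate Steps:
$T^{3}{\left(12,6 \right)} = \left(-2 - 12\right)^{3} = \left(-14\right)^{3} = -2744$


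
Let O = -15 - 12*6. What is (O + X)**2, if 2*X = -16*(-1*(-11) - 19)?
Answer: 529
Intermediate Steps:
X = 64 (X = (-16*(-1*(-11) - 19))/2 = (-16*(11 - 19))/2 = (-16*(-8))/2 = (1/2)*128 = 64)
O = -87 (O = -15 - 72 = -87)
(O + X)**2 = (-87 + 64)**2 = (-23)**2 = 529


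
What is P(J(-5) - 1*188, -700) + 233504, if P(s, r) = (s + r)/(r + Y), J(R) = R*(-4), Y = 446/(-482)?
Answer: 39444405380/168923 ≈ 2.3351e+5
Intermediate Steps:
Y = -223/241 (Y = 446*(-1/482) = -223/241 ≈ -0.92531)
J(R) = -4*R
P(s, r) = (r + s)/(-223/241 + r) (P(s, r) = (s + r)/(r - 223/241) = (r + s)/(-223/241 + r))
P(J(-5) - 1*188, -700) + 233504 = 241*(-700 + (-4*(-5) - 1*188))/(-223 + 241*(-700)) + 233504 = 241*(-700 + (20 - 188))/(-223 - 168700) + 233504 = 241*(-700 - 168)/(-168923) + 233504 = 241*(-1/168923)*(-868) + 233504 = 209188/168923 + 233504 = 39444405380/168923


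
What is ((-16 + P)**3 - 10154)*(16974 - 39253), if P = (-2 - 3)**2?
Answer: 209979575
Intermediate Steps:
P = 25 (P = (-5)**2 = 25)
((-16 + P)**3 - 10154)*(16974 - 39253) = ((-16 + 25)**3 - 10154)*(16974 - 39253) = (9**3 - 10154)*(-22279) = (729 - 10154)*(-22279) = -9425*(-22279) = 209979575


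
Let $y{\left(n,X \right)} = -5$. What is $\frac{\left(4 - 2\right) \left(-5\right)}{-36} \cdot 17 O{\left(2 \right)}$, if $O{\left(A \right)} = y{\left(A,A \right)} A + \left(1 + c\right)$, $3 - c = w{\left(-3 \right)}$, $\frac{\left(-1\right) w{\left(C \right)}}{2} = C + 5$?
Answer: $- \frac{85}{9} \approx -9.4444$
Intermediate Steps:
$w{\left(C \right)} = -10 - 2 C$ ($w{\left(C \right)} = - 2 \left(C + 5\right) = - 2 \left(5 + C\right) = -10 - 2 C$)
$c = 7$ ($c = 3 - \left(-10 - -6\right) = 3 - \left(-10 + 6\right) = 3 - -4 = 3 + 4 = 7$)
$O{\left(A \right)} = 8 - 5 A$ ($O{\left(A \right)} = - 5 A + \left(1 + 7\right) = - 5 A + 8 = 8 - 5 A$)
$\frac{\left(4 - 2\right) \left(-5\right)}{-36} \cdot 17 O{\left(2 \right)} = \frac{\left(4 - 2\right) \left(-5\right)}{-36} \cdot 17 \left(8 - 10\right) = 2 \left(-5\right) \left(- \frac{1}{36}\right) 17 \left(8 - 10\right) = \left(-10\right) \left(- \frac{1}{36}\right) 17 \left(-2\right) = \frac{5}{18} \cdot 17 \left(-2\right) = \frac{85}{18} \left(-2\right) = - \frac{85}{9}$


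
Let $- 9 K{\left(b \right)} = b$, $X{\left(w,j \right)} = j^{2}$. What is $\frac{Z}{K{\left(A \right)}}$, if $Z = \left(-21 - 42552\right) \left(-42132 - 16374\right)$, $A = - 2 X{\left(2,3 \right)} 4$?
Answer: $\frac{1245387969}{4} \approx 3.1135 \cdot 10^{8}$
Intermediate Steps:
$A = -72$ ($A = - 2 \cdot 3^{2} \cdot 4 = \left(-2\right) 9 \cdot 4 = \left(-18\right) 4 = -72$)
$K{\left(b \right)} = - \frac{b}{9}$
$Z = 2490775938$ ($Z = \left(-42573\right) \left(-58506\right) = 2490775938$)
$\frac{Z}{K{\left(A \right)}} = \frac{2490775938}{\left(- \frac{1}{9}\right) \left(-72\right)} = \frac{2490775938}{8} = 2490775938 \cdot \frac{1}{8} = \frac{1245387969}{4}$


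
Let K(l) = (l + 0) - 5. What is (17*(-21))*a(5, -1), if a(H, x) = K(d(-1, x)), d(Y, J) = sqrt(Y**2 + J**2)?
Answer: 1785 - 357*sqrt(2) ≈ 1280.1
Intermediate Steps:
d(Y, J) = sqrt(J**2 + Y**2)
K(l) = -5 + l (K(l) = l - 5 = -5 + l)
a(H, x) = -5 + sqrt(1 + x**2) (a(H, x) = -5 + sqrt(x**2 + (-1)**2) = -5 + sqrt(x**2 + 1) = -5 + sqrt(1 + x**2))
(17*(-21))*a(5, -1) = (17*(-21))*(-5 + sqrt(1 + (-1)**2)) = -357*(-5 + sqrt(1 + 1)) = -357*(-5 + sqrt(2)) = 1785 - 357*sqrt(2)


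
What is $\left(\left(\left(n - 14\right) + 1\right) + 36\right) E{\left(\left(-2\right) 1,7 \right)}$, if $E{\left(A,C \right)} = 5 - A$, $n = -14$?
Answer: $63$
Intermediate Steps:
$\left(\left(\left(n - 14\right) + 1\right) + 36\right) E{\left(\left(-2\right) 1,7 \right)} = \left(\left(\left(-14 - 14\right) + 1\right) + 36\right) \left(5 - \left(-2\right) 1\right) = \left(\left(-28 + 1\right) + 36\right) \left(5 - -2\right) = \left(-27 + 36\right) \left(5 + 2\right) = 9 \cdot 7 = 63$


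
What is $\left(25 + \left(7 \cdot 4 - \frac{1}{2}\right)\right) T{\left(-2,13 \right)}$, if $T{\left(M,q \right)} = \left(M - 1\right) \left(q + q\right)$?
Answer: $-4095$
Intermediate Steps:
$T{\left(M,q \right)} = 2 q \left(-1 + M\right)$ ($T{\left(M,q \right)} = \left(-1 + M\right) 2 q = 2 q \left(-1 + M\right)$)
$\left(25 + \left(7 \cdot 4 - \frac{1}{2}\right)\right) T{\left(-2,13 \right)} = \left(25 + \left(7 \cdot 4 - \frac{1}{2}\right)\right) 2 \cdot 13 \left(-1 - 2\right) = \left(25 + \left(28 - \frac{1}{2}\right)\right) 2 \cdot 13 \left(-3\right) = \left(25 + \left(28 - \frac{1}{2}\right)\right) \left(-78\right) = \left(25 + \frac{55}{2}\right) \left(-78\right) = \frac{105}{2} \left(-78\right) = -4095$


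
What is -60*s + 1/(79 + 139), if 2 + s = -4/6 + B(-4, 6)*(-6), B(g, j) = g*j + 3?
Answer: -1613199/218 ≈ -7400.0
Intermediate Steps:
B(g, j) = 3 + g*j
s = 370/3 (s = -2 + (-4/6 + (3 - 4*6)*(-6)) = -2 + (-4*⅙ + (3 - 24)*(-6)) = -2 + (-⅔ - 21*(-6)) = -2 + (-⅔ + 126) = -2 + 376/3 = 370/3 ≈ 123.33)
-60*s + 1/(79 + 139) = -60*370/3 + 1/(79 + 139) = -7400 + 1/218 = -1613199/218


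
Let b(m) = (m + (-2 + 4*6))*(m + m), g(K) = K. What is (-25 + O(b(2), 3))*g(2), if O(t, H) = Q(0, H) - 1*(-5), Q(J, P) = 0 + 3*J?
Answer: -40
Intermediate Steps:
Q(J, P) = 3*J
b(m) = 2*m*(22 + m) (b(m) = (m + (-2 + 24))*(2*m) = (m + 22)*(2*m) = (22 + m)*(2*m) = 2*m*(22 + m))
O(t, H) = 5 (O(t, H) = 3*0 - 1*(-5) = 0 + 5 = 5)
(-25 + O(b(2), 3))*g(2) = (-25 + 5)*2 = -20*2 = -40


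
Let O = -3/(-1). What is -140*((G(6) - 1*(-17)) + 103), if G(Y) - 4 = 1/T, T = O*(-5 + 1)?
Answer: -52045/3 ≈ -17348.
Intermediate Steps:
O = 3 (O = -3*(-1) = 3)
T = -12 (T = 3*(-5 + 1) = 3*(-4) = -12)
G(Y) = 47/12 (G(Y) = 4 + 1/(-12) = 4 - 1/12 = 47/12)
-140*((G(6) - 1*(-17)) + 103) = -140*((47/12 - 1*(-17)) + 103) = -140*((47/12 + 17) + 103) = -140*(251/12 + 103) = -140*1487/12 = -52045/3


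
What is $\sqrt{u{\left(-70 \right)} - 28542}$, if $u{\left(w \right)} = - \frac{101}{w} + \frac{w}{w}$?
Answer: $\frac{i \sqrt{139843830}}{70} \approx 168.94 i$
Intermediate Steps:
$u{\left(w \right)} = 1 - \frac{101}{w}$ ($u{\left(w \right)} = - \frac{101}{w} + 1 = 1 - \frac{101}{w}$)
$\sqrt{u{\left(-70 \right)} - 28542} = \sqrt{\frac{-101 - 70}{-70} - 28542} = \sqrt{\left(- \frac{1}{70}\right) \left(-171\right) - 28542} = \sqrt{\frac{171}{70} - 28542} = \sqrt{- \frac{1997769}{70}} = \frac{i \sqrt{139843830}}{70}$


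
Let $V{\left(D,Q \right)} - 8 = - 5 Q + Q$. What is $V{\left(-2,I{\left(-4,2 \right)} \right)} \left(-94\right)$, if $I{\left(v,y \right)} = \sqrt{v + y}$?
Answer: $-752 + 376 i \sqrt{2} \approx -752.0 + 531.74 i$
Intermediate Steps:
$V{\left(D,Q \right)} = 8 - 4 Q$ ($V{\left(D,Q \right)} = 8 + \left(- 5 Q + Q\right) = 8 - 4 Q$)
$V{\left(-2,I{\left(-4,2 \right)} \right)} \left(-94\right) = \left(8 - 4 \sqrt{-4 + 2}\right) \left(-94\right) = \left(8 - 4 \sqrt{-2}\right) \left(-94\right) = \left(8 - 4 i \sqrt{2}\right) \left(-94\right) = -752 + 376 i \sqrt{2}$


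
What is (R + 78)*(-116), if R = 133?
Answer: -24476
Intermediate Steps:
(R + 78)*(-116) = (133 + 78)*(-116) = 211*(-116) = -24476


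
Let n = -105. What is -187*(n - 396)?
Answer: 93687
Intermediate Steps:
-187*(n - 396) = -187*(-105 - 396) = -187*(-501) = 93687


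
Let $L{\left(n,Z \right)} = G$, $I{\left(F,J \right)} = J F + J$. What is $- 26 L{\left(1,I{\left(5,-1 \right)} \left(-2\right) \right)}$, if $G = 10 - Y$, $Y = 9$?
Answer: $-26$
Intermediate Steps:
$G = 1$ ($G = 10 - 9 = 1$)
$I{\left(F,J \right)} = J + F J$ ($I{\left(F,J \right)} = F J + J = J + F J$)
$L{\left(n,Z \right)} = 1$
$- 26 L{\left(1,I{\left(5,-1 \right)} \left(-2\right) \right)} = \left(-26\right) 1 = -26$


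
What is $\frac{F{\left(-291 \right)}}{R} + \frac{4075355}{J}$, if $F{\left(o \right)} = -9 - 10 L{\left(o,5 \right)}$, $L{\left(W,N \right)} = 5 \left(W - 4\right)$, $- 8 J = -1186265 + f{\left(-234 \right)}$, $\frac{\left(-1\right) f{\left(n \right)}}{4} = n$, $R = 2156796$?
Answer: $\frac{70335147835429}{2556512845884} \approx 27.512$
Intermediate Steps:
$f{\left(n \right)} = - 4 n$
$J = \frac{1185329}{8}$ ($J = - \frac{-1186265 - -936}{8} = - \frac{-1186265 + 936}{8} = \left(- \frac{1}{8}\right) \left(-1185329\right) = \frac{1185329}{8} \approx 1.4817 \cdot 10^{5}$)
$L{\left(W,N \right)} = -20 + 5 W$ ($L{\left(W,N \right)} = 5 \left(-4 + W\right) = -20 + 5 W$)
$F{\left(o \right)} = 191 - 50 o$ ($F{\left(o \right)} = -9 - 10 \left(-20 + 5 o\right) = -9 - \left(-200 + 50 o\right) = 191 - 50 o$)
$\frac{F{\left(-291 \right)}}{R} + \frac{4075355}{J} = \frac{191 - -14550}{2156796} + \frac{4075355}{\frac{1185329}{8}} = \left(191 + 14550\right) \frac{1}{2156796} + 4075355 \cdot \frac{8}{1185329} = 14741 \cdot \frac{1}{2156796} + \frac{32602840}{1185329} = \frac{14741}{2156796} + \frac{32602840}{1185329} = \frac{70335147835429}{2556512845884}$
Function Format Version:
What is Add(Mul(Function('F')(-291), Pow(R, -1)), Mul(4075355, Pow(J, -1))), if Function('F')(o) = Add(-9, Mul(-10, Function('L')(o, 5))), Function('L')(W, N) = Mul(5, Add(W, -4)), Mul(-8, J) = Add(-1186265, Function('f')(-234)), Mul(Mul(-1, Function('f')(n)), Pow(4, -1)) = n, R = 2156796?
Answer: Rational(70335147835429, 2556512845884) ≈ 27.512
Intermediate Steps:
Function('f')(n) = Mul(-4, n)
J = Rational(1185329, 8) (J = Mul(Rational(-1, 8), Add(-1186265, Mul(-4, -234))) = Mul(Rational(-1, 8), Add(-1186265, 936)) = Mul(Rational(-1, 8), -1185329) = Rational(1185329, 8) ≈ 1.4817e+5)
Function('L')(W, N) = Add(-20, Mul(5, W)) (Function('L')(W, N) = Mul(5, Add(-4, W)) = Add(-20, Mul(5, W)))
Function('F')(o) = Add(191, Mul(-50, o)) (Function('F')(o) = Add(-9, Mul(-10, Add(-20, Mul(5, o)))) = Add(-9, Add(200, Mul(-50, o))) = Add(191, Mul(-50, o)))
Add(Mul(Function('F')(-291), Pow(R, -1)), Mul(4075355, Pow(J, -1))) = Add(Mul(Add(191, Mul(-50, -291)), Pow(2156796, -1)), Mul(4075355, Pow(Rational(1185329, 8), -1))) = Add(Mul(Add(191, 14550), Rational(1, 2156796)), Mul(4075355, Rational(8, 1185329))) = Add(Mul(14741, Rational(1, 2156796)), Rational(32602840, 1185329)) = Add(Rational(14741, 2156796), Rational(32602840, 1185329)) = Rational(70335147835429, 2556512845884)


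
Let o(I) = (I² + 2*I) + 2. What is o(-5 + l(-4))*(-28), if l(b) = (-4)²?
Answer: -4060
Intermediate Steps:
l(b) = 16
o(I) = 2 + I² + 2*I
o(-5 + l(-4))*(-28) = (2 + (-5 + 16)² + 2*(-5 + 16))*(-28) = (2 + 11² + 2*11)*(-28) = (2 + 121 + 22)*(-28) = 145*(-28) = -4060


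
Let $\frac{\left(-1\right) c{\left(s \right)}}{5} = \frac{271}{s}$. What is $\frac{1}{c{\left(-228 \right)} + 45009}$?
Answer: $\frac{228}{10263407} \approx 2.2215 \cdot 10^{-5}$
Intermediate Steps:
$c{\left(s \right)} = - \frac{1355}{s}$ ($c{\left(s \right)} = - 5 \frac{271}{s} = - \frac{1355}{s}$)
$\frac{1}{c{\left(-228 \right)} + 45009} = \frac{1}{- \frac{1355}{-228} + 45009} = \frac{1}{\left(-1355\right) \left(- \frac{1}{228}\right) + 45009} = \frac{1}{\frac{1355}{228} + 45009} = \frac{1}{\frac{10263407}{228}} = \frac{228}{10263407}$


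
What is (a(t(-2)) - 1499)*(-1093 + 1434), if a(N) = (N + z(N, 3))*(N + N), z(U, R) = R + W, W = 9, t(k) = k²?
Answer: -467511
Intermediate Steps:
z(U, R) = 9 + R (z(U, R) = R + 9 = 9 + R)
a(N) = 2*N*(12 + N) (a(N) = (N + (9 + 3))*(N + N) = (N + 12)*(2*N) = (12 + N)*(2*N) = 2*N*(12 + N))
(a(t(-2)) - 1499)*(-1093 + 1434) = (2*(-2)²*(12 + (-2)²) - 1499)*(-1093 + 1434) = (2*4*(12 + 4) - 1499)*341 = (2*4*16 - 1499)*341 = (128 - 1499)*341 = -1371*341 = -467511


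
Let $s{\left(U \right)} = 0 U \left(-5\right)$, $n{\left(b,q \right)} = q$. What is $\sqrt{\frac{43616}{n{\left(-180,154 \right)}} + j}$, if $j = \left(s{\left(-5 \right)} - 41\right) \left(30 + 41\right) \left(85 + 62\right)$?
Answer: $\frac{i \sqrt{2535440677}}{77} \approx 653.94 i$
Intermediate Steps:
$s{\left(U \right)} = 0$ ($s{\left(U \right)} = 0 \left(-5\right) = 0$)
$j = -427917$ ($j = \left(0 - 41\right) \left(30 + 41\right) \left(85 + 62\right) = \left(-41\right) 71 \cdot 147 = \left(-2911\right) 147 = -427917$)
$\sqrt{\frac{43616}{n{\left(-180,154 \right)}} + j} = \sqrt{\frac{43616}{154} - 427917} = \sqrt{43616 \cdot \frac{1}{154} - 427917} = \sqrt{\frac{21808}{77} - 427917} = \sqrt{- \frac{32927801}{77}} = \frac{i \sqrt{2535440677}}{77}$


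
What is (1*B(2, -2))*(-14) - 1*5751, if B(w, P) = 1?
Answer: -5765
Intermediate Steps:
(1*B(2, -2))*(-14) - 1*5751 = (1*1)*(-14) - 1*5751 = 1*(-14) - 5751 = -14 - 5751 = -5765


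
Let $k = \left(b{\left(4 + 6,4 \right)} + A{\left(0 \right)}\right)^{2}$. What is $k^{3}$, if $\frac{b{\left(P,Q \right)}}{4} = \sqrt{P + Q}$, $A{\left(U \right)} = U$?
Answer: $11239424$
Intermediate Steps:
$b{\left(P,Q \right)} = 4 \sqrt{P + Q}$
$k = 224$ ($k = \left(4 \sqrt{\left(4 + 6\right) + 4} + 0\right)^{2} = \left(4 \sqrt{10 + 4} + 0\right)^{2} = \left(4 \sqrt{14} + 0\right)^{2} = \left(4 \sqrt{14}\right)^{2} = 224$)
$k^{3} = 224^{3} = 11239424$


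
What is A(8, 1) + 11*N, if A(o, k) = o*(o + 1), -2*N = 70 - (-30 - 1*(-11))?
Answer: -835/2 ≈ -417.50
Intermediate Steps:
N = -89/2 (N = -(70 - (-30 - 1*(-11)))/2 = -(70 - (-30 + 11))/2 = -(70 - 1*(-19))/2 = -(70 + 19)/2 = -½*89 = -89/2 ≈ -44.500)
A(o, k) = o*(1 + o)
A(8, 1) + 11*N = 8*(1 + 8) + 11*(-89/2) = 8*9 - 979/2 = 72 - 979/2 = -835/2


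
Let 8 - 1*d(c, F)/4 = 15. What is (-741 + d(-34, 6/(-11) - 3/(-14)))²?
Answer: 591361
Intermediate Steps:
d(c, F) = -28 (d(c, F) = 32 - 4*15 = 32 - 60 = -28)
(-741 + d(-34, 6/(-11) - 3/(-14)))² = (-741 - 28)² = (-769)² = 591361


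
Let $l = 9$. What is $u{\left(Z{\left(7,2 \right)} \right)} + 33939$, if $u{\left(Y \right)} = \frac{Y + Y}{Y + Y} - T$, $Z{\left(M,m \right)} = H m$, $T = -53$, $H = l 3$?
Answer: $33993$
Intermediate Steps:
$H = 27$ ($H = 9 \cdot 3 = 27$)
$Z{\left(M,m \right)} = 27 m$
$u{\left(Y \right)} = 54$ ($u{\left(Y \right)} = \frac{Y + Y}{Y + Y} - -53 = \frac{2 Y}{2 Y} + 53 = 2 Y \frac{1}{2 Y} + 53 = 1 + 53 = 54$)
$u{\left(Z{\left(7,2 \right)} \right)} + 33939 = 54 + 33939 = 33993$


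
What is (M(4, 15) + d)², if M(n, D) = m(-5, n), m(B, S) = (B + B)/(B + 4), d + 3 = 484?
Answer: 241081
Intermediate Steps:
d = 481 (d = -3 + 484 = 481)
m(B, S) = 2*B/(4 + B) (m(B, S) = (2*B)/(4 + B) = 2*B/(4 + B))
M(n, D) = 10 (M(n, D) = 2*(-5)/(4 - 5) = 2*(-5)/(-1) = 2*(-5)*(-1) = 10)
(M(4, 15) + d)² = (10 + 481)² = 491² = 241081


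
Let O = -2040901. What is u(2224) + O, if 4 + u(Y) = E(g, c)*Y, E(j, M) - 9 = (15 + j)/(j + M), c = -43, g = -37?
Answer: -10101387/5 ≈ -2.0203e+6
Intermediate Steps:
E(j, M) = 9 + (15 + j)/(M + j) (E(j, M) = 9 + (15 + j)/(j + M) = 9 + (15 + j)/(M + j))
u(Y) = -4 + 371*Y/40 (u(Y) = -4 + ((15 + 9*(-43) + 10*(-37))/(-43 - 37))*Y = -4 + ((15 - 387 - 370)/(-80))*Y = -4 + (-1/80*(-742))*Y = -4 + 371*Y/40)
u(2224) + O = (-4 + (371/40)*2224) - 2040901 = (-4 + 103138/5) - 2040901 = 103118/5 - 2040901 = -10101387/5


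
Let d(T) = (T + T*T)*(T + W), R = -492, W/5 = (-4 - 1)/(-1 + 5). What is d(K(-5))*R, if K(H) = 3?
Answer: 19188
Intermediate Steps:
W = -25/4 (W = 5*((-4 - 1)/(-1 + 5)) = 5*(-5/4) = -25/4 ≈ -6.2500)
d(T) = (-25/4 + T)*(T + T²) (d(T) = (T + T*T)*(T - 25/4) = (T + T²)*(-25/4 + T) = (-25/4 + T)*(T + T²))
d(K(-5))*R = ((¼)*3*(-25 - 21*3 + 4*3²))*(-492) = ((¼)*3*(-25 - 63 + 4*9))*(-492) = ((¼)*3*(-25 - 63 + 36))*(-492) = ((¼)*3*(-52))*(-492) = -39*(-492) = 19188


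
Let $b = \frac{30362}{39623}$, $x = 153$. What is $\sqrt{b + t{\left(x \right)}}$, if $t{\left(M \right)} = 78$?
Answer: $\frac{2 \sqrt{30915409897}}{39623} \approx 8.875$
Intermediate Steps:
$b = \frac{30362}{39623}$ ($b = 30362 \cdot \frac{1}{39623} = \frac{30362}{39623} \approx 0.76627$)
$\sqrt{b + t{\left(x \right)}} = \sqrt{\frac{30362}{39623} + 78} = \sqrt{\frac{3120956}{39623}} = \frac{2 \sqrt{30915409897}}{39623}$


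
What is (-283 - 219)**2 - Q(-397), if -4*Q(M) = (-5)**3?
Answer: 1007891/4 ≈ 2.5197e+5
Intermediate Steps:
Q(M) = 125/4 (Q(M) = -1/4*(-5)**3 = -1/4*(-125) = 125/4)
(-283 - 219)**2 - Q(-397) = (-283 - 219)**2 - 1*125/4 = (-502)**2 - 125/4 = 252004 - 125/4 = 1007891/4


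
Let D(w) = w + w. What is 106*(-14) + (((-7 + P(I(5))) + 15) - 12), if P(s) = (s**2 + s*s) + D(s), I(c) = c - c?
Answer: -1488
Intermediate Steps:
D(w) = 2*w
I(c) = 0
P(s) = 2*s + 2*s**2 (P(s) = (s**2 + s*s) + 2*s = (s**2 + s**2) + 2*s = 2*s**2 + 2*s = 2*s + 2*s**2)
106*(-14) + (((-7 + P(I(5))) + 15) - 12) = 106*(-14) + (((-7 + 2*0*(1 + 0)) + 15) - 12) = -1484 + (((-7 + 2*0*1) + 15) - 12) = -1484 + (((-7 + 0) + 15) - 12) = -1484 + ((-7 + 15) - 12) = -1484 + (8 - 12) = -1484 - 4 = -1488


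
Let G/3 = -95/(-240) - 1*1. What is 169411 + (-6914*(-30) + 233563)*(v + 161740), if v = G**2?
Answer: 18259509383439/256 ≈ 7.1326e+10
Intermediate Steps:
G = -29/16 (G = 3*(-95/(-240) - 1*1) = 3*(-95*(-1/240) - 1) = 3*(19/48 - 1) = 3*(-29/48) = -29/16 ≈ -1.8125)
v = 841/256 (v = (-29/16)**2 = 841/256 ≈ 3.2852)
169411 + (-6914*(-30) + 233563)*(v + 161740) = 169411 + (-6914*(-30) + 233563)*(841/256 + 161740) = 169411 + (207420 + 233563)*(41406281/256) = 169411 + 440983*(41406281/256) = 169411 + 18259466014223/256 = 18259509383439/256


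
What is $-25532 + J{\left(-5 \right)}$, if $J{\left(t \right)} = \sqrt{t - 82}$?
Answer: $-25532 + i \sqrt{87} \approx -25532.0 + 9.3274 i$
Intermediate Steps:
$J{\left(t \right)} = \sqrt{-82 + t}$
$-25532 + J{\left(-5 \right)} = -25532 + \sqrt{-82 - 5} = -25532 + \sqrt{-87} = -25532 + i \sqrt{87}$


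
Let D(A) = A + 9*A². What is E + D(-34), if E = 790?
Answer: 11160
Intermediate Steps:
E + D(-34) = 790 - 34*(1 + 9*(-34)) = 790 - 34*(1 - 306) = 790 - 34*(-305) = 790 + 10370 = 11160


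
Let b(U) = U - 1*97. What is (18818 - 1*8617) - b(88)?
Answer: 10210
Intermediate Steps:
b(U) = -97 + U (b(U) = U - 97 = -97 + U)
(18818 - 1*8617) - b(88) = (18818 - 1*8617) - (-97 + 88) = (18818 - 8617) - 1*(-9) = 10201 + 9 = 10210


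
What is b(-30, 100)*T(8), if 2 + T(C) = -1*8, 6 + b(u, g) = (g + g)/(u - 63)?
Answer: 7580/93 ≈ 81.505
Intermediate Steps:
b(u, g) = -6 + 2*g/(-63 + u) (b(u, g) = -6 + (g + g)/(u - 63) = -6 + (2*g)/(-63 + u) = -6 + 2*g/(-63 + u))
T(C) = -10 (T(C) = -2 - 1*8 = -2 - 8 = -10)
b(-30, 100)*T(8) = (2*(189 + 100 - 3*(-30))/(-63 - 30))*(-10) = (2*(189 + 100 + 90)/(-93))*(-10) = (2*(-1/93)*379)*(-10) = -758/93*(-10) = 7580/93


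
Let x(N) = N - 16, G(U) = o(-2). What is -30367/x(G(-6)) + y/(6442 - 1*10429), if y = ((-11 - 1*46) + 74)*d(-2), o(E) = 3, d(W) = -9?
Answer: 13452802/5759 ≈ 2336.0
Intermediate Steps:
G(U) = 3
y = -153 (y = ((-11 - 1*46) + 74)*(-9) = ((-11 - 46) + 74)*(-9) = (-57 + 74)*(-9) = 17*(-9) = -153)
x(N) = -16 + N
-30367/x(G(-6)) + y/(6442 - 1*10429) = -30367/(-16 + 3) - 153/(6442 - 1*10429) = -30367/(-13) - 153/(6442 - 10429) = -30367*(-1/13) - 153/(-3987) = 30367/13 - 153*(-1/3987) = 30367/13 + 17/443 = 13452802/5759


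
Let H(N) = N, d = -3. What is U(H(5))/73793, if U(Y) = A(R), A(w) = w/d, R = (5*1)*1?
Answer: -5/221379 ≈ -2.2586e-5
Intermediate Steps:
R = 5 (R = 5*1 = 5)
A(w) = -w/3 (A(w) = w/(-3) = w*(-1/3) = -w/3)
U(Y) = -5/3 (U(Y) = -1/3*5 = -5/3)
U(H(5))/73793 = -5/3/73793 = -5/3*1/73793 = -5/221379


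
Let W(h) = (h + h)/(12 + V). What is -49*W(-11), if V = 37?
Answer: 22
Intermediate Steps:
W(h) = 2*h/49 (W(h) = (h + h)/(12 + 37) = (2*h)/49 = (2*h)*(1/49) = 2*h/49)
-49*W(-11) = -2*(-11) = -49*(-22/49) = 22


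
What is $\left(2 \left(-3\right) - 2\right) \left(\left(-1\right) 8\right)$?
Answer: $64$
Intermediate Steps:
$\left(2 \left(-3\right) - 2\right) \left(\left(-1\right) 8\right) = \left(-6 - 2\right) \left(-8\right) = \left(-8\right) \left(-8\right) = 64$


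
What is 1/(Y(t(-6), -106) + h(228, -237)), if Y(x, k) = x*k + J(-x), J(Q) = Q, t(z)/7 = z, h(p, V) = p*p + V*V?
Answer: 1/112647 ≈ 8.8773e-6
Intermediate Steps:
h(p, V) = V² + p² (h(p, V) = p² + V² = V² + p²)
t(z) = 7*z
Y(x, k) = -x + k*x (Y(x, k) = x*k - x = k*x - x = -x + k*x)
1/(Y(t(-6), -106) + h(228, -237)) = 1/((7*(-6))*(-1 - 106) + ((-237)² + 228²)) = 1/(-42*(-107) + (56169 + 51984)) = 1/(4494 + 108153) = 1/112647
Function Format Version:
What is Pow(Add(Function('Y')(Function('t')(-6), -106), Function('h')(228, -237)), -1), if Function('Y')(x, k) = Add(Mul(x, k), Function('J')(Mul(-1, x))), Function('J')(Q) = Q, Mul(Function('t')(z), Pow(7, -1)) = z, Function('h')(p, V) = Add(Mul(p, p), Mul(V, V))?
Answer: Rational(1, 112647) ≈ 8.8773e-6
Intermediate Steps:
Function('h')(p, V) = Add(Pow(V, 2), Pow(p, 2)) (Function('h')(p, V) = Add(Pow(p, 2), Pow(V, 2)) = Add(Pow(V, 2), Pow(p, 2)))
Function('t')(z) = Mul(7, z)
Function('Y')(x, k) = Add(Mul(-1, x), Mul(k, x)) (Function('Y')(x, k) = Add(Mul(x, k), Mul(-1, x)) = Add(Mul(k, x), Mul(-1, x)) = Add(Mul(-1, x), Mul(k, x)))
Pow(Add(Function('Y')(Function('t')(-6), -106), Function('h')(228, -237)), -1) = Pow(Add(Mul(Mul(7, -6), Add(-1, -106)), Add(Pow(-237, 2), Pow(228, 2))), -1) = Pow(Add(Mul(-42, -107), Add(56169, 51984)), -1) = Pow(Add(4494, 108153), -1) = Pow(112647, -1) = Rational(1, 112647)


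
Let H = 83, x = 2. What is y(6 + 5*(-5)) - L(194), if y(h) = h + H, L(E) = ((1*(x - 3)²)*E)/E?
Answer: 63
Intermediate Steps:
L(E) = 1 (L(E) = ((1*(2 - 3)²)*E)/E = ((1*(-1)²)*E)/E = ((1*1)*E)/E = (1*E)/E = E/E = 1)
y(h) = 83 + h (y(h) = h + 83 = 83 + h)
y(6 + 5*(-5)) - L(194) = (83 + (6 + 5*(-5))) - 1*1 = (83 + (6 - 25)) - 1 = (83 - 19) - 1 = 64 - 1 = 63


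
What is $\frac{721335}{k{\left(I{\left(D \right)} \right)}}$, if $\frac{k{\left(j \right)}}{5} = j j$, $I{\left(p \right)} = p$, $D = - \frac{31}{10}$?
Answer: $\frac{14426700}{961} \approx 15012.0$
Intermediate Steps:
$D = - \frac{31}{10}$ ($D = \left(-31\right) \frac{1}{10} = - \frac{31}{10} \approx -3.1$)
$k{\left(j \right)} = 5 j^{2}$ ($k{\left(j \right)} = 5 j j = 5 j^{2}$)
$\frac{721335}{k{\left(I{\left(D \right)} \right)}} = \frac{721335}{5 \left(- \frac{31}{10}\right)^{2}} = \frac{721335}{5 \cdot \frac{961}{100}} = \frac{721335}{\frac{961}{20}} = 721335 \cdot \frac{20}{961} = \frac{14426700}{961}$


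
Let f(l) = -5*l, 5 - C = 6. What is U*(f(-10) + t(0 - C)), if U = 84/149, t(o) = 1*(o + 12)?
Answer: 5292/149 ≈ 35.517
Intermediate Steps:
C = -1 (C = 5 - 1*6 = 5 - 6 = -1)
t(o) = 12 + o (t(o) = 1*(12 + o) = 12 + o)
U = 84/149 (U = 84*(1/149) = 84/149 ≈ 0.56376)
U*(f(-10) + t(0 - C)) = 84*(-5*(-10) + (12 + (0 - 1*(-1))))/149 = 84*(50 + (12 + (0 + 1)))/149 = 84*(50 + (12 + 1))/149 = 84*(50 + 13)/149 = (84/149)*63 = 5292/149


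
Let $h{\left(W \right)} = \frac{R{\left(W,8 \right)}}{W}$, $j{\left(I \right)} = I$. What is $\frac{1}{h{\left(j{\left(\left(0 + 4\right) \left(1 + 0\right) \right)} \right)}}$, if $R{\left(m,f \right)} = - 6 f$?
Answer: $- \frac{1}{12} \approx -0.083333$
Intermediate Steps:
$h{\left(W \right)} = - \frac{48}{W}$ ($h{\left(W \right)} = \frac{\left(-6\right) 8}{W} = - \frac{48}{W}$)
$\frac{1}{h{\left(j{\left(\left(0 + 4\right) \left(1 + 0\right) \right)} \right)}} = \frac{1}{\left(-48\right) \frac{1}{\left(0 + 4\right) \left(1 + 0\right)}} = \frac{1}{\left(-48\right) \frac{1}{4 \cdot 1}} = \frac{1}{\left(-48\right) \frac{1}{4}} = \frac{1}{-12} = - \frac{1}{12}$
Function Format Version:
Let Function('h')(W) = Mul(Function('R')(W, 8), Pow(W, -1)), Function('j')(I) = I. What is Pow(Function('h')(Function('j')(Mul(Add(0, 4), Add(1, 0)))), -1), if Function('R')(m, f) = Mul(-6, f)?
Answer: Rational(-1, 12) ≈ -0.083333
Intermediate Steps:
Function('h')(W) = Mul(-48, Pow(W, -1)) (Function('h')(W) = Mul(Mul(-6, 8), Pow(W, -1)) = Mul(-48, Pow(W, -1)))
Pow(Function('h')(Function('j')(Mul(Add(0, 4), Add(1, 0)))), -1) = Pow(Mul(-48, Pow(Mul(Add(0, 4), Add(1, 0)), -1)), -1) = Pow(Mul(-48, Pow(Mul(4, 1), -1)), -1) = Pow(Mul(-48, Pow(4, -1)), -1) = Pow(Mul(-48, Rational(1, 4)), -1) = Pow(-12, -1) = Rational(-1, 12)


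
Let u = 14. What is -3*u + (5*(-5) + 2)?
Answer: -65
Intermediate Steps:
-3*u + (5*(-5) + 2) = -3*14 + (5*(-5) + 2) = -42 + (-25 + 2) = -42 - 23 = -65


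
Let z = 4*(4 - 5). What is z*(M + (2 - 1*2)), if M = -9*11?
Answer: 396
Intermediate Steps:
z = -4 (z = 4*(-1) = -4)
M = -99
z*(M + (2 - 1*2)) = -4*(-99 + (2 - 1*2)) = -4*(-99 + (2 - 2)) = -4*(-99 + 0) = -4*(-99) = 396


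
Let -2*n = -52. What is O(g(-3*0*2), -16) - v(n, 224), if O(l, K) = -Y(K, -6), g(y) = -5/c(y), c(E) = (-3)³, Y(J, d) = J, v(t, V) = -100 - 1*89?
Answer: 205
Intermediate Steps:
n = 26 (n = -½*(-52) = 26)
v(t, V) = -189 (v(t, V) = -100 - 89 = -189)
c(E) = -27
g(y) = 5/27 (g(y) = -5/(-27) = -5*(-1/27) = 5/27)
O(l, K) = -K
O(g(-3*0*2), -16) - v(n, 224) = -1*(-16) - 1*(-189) = 16 + 189 = 205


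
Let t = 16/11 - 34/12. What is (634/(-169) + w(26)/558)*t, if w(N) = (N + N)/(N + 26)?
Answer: 2475221/478764 ≈ 5.1700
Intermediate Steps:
w(N) = 2*N/(26 + N) (w(N) = (2*N)/(26 + N) = 2*N/(26 + N))
t = -91/66 (t = 16*(1/11) - 34*1/12 = 16/11 - 17/6 = -91/66 ≈ -1.3788)
(634/(-169) + w(26)/558)*t = (634/(-169) + (2*26/(26 + 26))/558)*(-91/66) = (634*(-1/169) + (2*26/52)*(1/558))*(-91/66) = (-634/169 + (2*26*(1/52))*(1/558))*(-91/66) = (-634/169 + 1*(1/558))*(-91/66) = (-634/169 + 1/558)*(-91/66) = -353603/94302*(-91/66) = 2475221/478764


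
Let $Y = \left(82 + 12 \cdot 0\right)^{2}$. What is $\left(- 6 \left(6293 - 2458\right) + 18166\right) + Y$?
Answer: $1880$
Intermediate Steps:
$Y = 6724$ ($Y = \left(82 + 0\right)^{2} = 82^{2} = 6724$)
$\left(- 6 \left(6293 - 2458\right) + 18166\right) + Y = \left(- 6 \left(6293 - 2458\right) + 18166\right) + 6724 = \left(\left(-6\right) 3835 + 18166\right) + 6724 = \left(-23010 + 18166\right) + 6724 = -4844 + 6724 = 1880$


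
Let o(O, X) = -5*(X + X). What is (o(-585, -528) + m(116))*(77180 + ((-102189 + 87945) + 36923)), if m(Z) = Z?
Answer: 538839164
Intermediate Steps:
o(O, X) = -10*X
(o(-585, -528) + m(116))*(77180 + ((-102189 + 87945) + 36923)) = (-10*(-528) + 116)*(77180 + ((-102189 + 87945) + 36923)) = (5280 + 116)*(77180 + (-14244 + 36923)) = 5396*(77180 + 22679) = 5396*99859 = 538839164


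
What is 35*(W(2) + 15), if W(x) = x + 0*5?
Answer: 595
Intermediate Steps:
W(x) = x (W(x) = x + 0 = x)
35*(W(2) + 15) = 35*(2 + 15) = 35*17 = 595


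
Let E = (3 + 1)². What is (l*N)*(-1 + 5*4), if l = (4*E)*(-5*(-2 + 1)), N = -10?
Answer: -60800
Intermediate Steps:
E = 16 (E = 4² = 16)
l = 320 (l = (4*16)*(-5*(-2 + 1)) = 64*(-5*(-1)) = 64*5 = 320)
(l*N)*(-1 + 5*4) = (320*(-10))*(-1 + 5*4) = -3200*(-1 + 20) = -3200*19 = -60800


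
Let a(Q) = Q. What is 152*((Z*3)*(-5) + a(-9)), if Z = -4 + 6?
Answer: -5928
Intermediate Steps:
Z = 2
152*((Z*3)*(-5) + a(-9)) = 152*((2*3)*(-5) - 9) = 152*(6*(-5) - 9) = 152*(-30 - 9) = 152*(-39) = -5928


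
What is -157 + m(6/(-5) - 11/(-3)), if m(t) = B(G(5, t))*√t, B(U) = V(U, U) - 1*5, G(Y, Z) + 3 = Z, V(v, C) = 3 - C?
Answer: -157 - 22*√555/225 ≈ -159.30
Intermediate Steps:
G(Y, Z) = -3 + Z
B(U) = -2 - U (B(U) = (3 - U) - 1*5 = (3 - U) - 5 = -2 - U)
m(t) = √t*(1 - t) (m(t) = (-2 - (-3 + t))*√t = (-2 + (3 - t))*√t = (1 - t)*√t = √t*(1 - t))
-157 + m(6/(-5) - 11/(-3)) = -157 + √(6/(-5) - 11/(-3))*(1 - (6/(-5) - 11/(-3))) = -157 + √(6*(-⅕) - 11*(-⅓))*(1 - (6*(-⅕) - 11*(-⅓))) = -157 + √(-6/5 + 11/3)*(1 - (-6/5 + 11/3)) = -157 + √(37/15)*(1 - 1*37/15) = -157 + (√555/15)*(1 - 37/15) = -157 + (√555/15)*(-22/15) = -157 - 22*√555/225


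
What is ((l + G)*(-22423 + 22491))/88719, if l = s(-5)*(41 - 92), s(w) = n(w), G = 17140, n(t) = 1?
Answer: 1162052/88719 ≈ 13.098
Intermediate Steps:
s(w) = 1
l = -51 (l = 1*(41 - 92) = 1*(-51) = -51)
((l + G)*(-22423 + 22491))/88719 = ((-51 + 17140)*(-22423 + 22491))/88719 = (17089*68)*(1/88719) = 1162052*(1/88719) = 1162052/88719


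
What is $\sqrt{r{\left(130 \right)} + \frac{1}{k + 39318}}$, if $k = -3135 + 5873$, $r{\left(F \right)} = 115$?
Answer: $\frac{\sqrt{50850340674}}{21028} \approx 10.724$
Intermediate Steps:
$k = 2738$
$\sqrt{r{\left(130 \right)} + \frac{1}{k + 39318}} = \sqrt{115 + \frac{1}{2738 + 39318}} = \sqrt{115 + \frac{1}{42056}} = \sqrt{\frac{4836441}{42056}} = \frac{\sqrt{50850340674}}{21028}$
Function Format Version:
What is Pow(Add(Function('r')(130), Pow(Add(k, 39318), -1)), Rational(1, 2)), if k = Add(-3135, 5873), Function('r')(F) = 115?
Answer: Mul(Rational(1, 21028), Pow(50850340674, Rational(1, 2))) ≈ 10.724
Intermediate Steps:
k = 2738
Pow(Add(Function('r')(130), Pow(Add(k, 39318), -1)), Rational(1, 2)) = Pow(Add(115, Pow(Add(2738, 39318), -1)), Rational(1, 2)) = Pow(Add(115, Pow(42056, -1)), Rational(1, 2)) = Pow(Add(115, Rational(1, 42056)), Rational(1, 2)) = Pow(Rational(4836441, 42056), Rational(1, 2)) = Mul(Rational(1, 21028), Pow(50850340674, Rational(1, 2)))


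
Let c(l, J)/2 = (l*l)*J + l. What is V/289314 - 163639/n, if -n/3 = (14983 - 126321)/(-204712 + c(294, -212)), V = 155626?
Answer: 145394419990054751/8052910533 ≈ 1.8055e+7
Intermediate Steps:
c(l, J) = 2*l + 2*J*l² (c(l, J) = 2*((l*l)*J + l) = 2*(l²*J + l) = 2*(J*l² + l) = 2*(l + J*l²) = 2*l + 2*J*l²)
n = -167007/18426494 (n = -3*(14983 - 126321)/(-204712 + 2*294*(1 - 212*294)) = -(-334014)/(-204712 + 2*294*(1 - 62328)) = -(-334014)/(-204712 + 2*294*(-62327)) = -(-334014)/(-204712 - 36648276) = -(-334014)/(-36852988) = -(-334014)*(-1)/36852988 = -3*55669/18426494 = -167007/18426494 ≈ -0.0090634)
V/289314 - 163639/n = 155626/289314 - 163639/(-167007/18426494) = 155626*(1/289314) - 163639*(-18426494/167007) = 77813/144657 + 3015293051666/167007 = 145394419990054751/8052910533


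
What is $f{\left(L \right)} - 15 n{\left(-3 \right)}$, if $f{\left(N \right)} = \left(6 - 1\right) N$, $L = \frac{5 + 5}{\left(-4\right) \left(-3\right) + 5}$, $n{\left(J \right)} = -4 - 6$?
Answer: $\frac{2600}{17} \approx 152.94$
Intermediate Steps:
$n{\left(J \right)} = -10$ ($n{\left(J \right)} = -4 - 6 = -10$)
$L = \frac{10}{17}$ ($L = \frac{10}{12 + 5} = \frac{10}{17} \approx 0.58823$)
$f{\left(N \right)} = 5 N$
$f{\left(L \right)} - 15 n{\left(-3 \right)} = 5 \cdot \frac{10}{17} - -150 = \frac{50}{17} + 150 = \frac{2600}{17}$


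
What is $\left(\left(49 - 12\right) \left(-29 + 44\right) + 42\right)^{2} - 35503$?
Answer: $320906$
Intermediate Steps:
$\left(\left(49 - 12\right) \left(-29 + 44\right) + 42\right)^{2} - 35503 = \left(\left(49 - 12\right) 15 + 42\right)^{2} - 35503 = \left(37 \cdot 15 + 42\right)^{2} - 35503 = \left(555 + 42\right)^{2} - 35503 = 597^{2} - 35503 = 356409 - 35503 = 320906$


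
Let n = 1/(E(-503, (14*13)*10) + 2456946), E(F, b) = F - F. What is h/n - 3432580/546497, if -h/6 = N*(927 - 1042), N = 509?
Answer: 471574449831243440/546497 ≈ 8.6290e+11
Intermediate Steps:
E(F, b) = 0
n = 1/2456946 (n = 1/(0 + 2456946) = 1/2456946 ≈ 4.0701e-7)
h = 351210 (h = -3054*(927 - 1042) = -3054*(-115) = -6*(-58535) = 351210)
h/n - 3432580/546497 = 351210/(1/2456946) - 3432580/546497 = 351210*2456946 - 3432580*1/546497 = 862904004660 - 3432580/546497 = 471574449831243440/546497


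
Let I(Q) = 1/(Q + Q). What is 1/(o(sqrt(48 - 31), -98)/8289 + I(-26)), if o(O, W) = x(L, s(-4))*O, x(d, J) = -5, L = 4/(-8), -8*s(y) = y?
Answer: -3572791092/67558321 + 112067280*sqrt(17)/67558321 ≈ -46.045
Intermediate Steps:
s(y) = -y/8
L = -1/2 (L = 4*(-1/8) = -1/2 ≈ -0.50000)
o(O, W) = -5*O
I(Q) = 1/(2*Q)
1/(o(sqrt(48 - 31), -98)/8289 + I(-26)) = 1/(-5*sqrt(48 - 31)/8289 + (1/2)/(-26)) = 1/(-5*sqrt(17)*(1/8289) + (1/2)*(-1/26)) = 1/(-5*sqrt(17)/8289 - 1/52) = 1/(-1/52 - 5*sqrt(17)/8289)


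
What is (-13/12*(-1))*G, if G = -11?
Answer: -143/12 ≈ -11.917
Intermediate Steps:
(-13/12*(-1))*G = (-13/12*(-1))*(-11) = (-13*1/12*(-1))*(-11) = -13/12*(-1)*(-11) = (13/12)*(-11) = -143/12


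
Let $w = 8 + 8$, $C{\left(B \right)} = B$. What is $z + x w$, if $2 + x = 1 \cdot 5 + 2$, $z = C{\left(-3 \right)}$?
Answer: $77$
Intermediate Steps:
$z = -3$
$w = 16$
$x = 5$ ($x = -2 + \left(1 \cdot 5 + 2\right) = -2 + \left(5 + 2\right) = -2 + 7 = 5$)
$z + x w = -3 + 5 \cdot 16 = -3 + 80 = 77$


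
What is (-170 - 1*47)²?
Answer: 47089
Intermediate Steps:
(-170 - 1*47)² = (-170 - 47)² = (-217)² = 47089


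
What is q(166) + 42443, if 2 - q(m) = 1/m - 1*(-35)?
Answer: 7040059/166 ≈ 42410.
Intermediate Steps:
q(m) = -33 - 1/m (q(m) = 2 - (1/m - 1*(-35)) = 2 - (1/m + 35) = 2 - (35 + 1/m) = 2 + (-35 - 1/m) = -33 - 1/m)
q(166) + 42443 = (-33 - 1/166) + 42443 = -5479/166 + 42443 = 7040059/166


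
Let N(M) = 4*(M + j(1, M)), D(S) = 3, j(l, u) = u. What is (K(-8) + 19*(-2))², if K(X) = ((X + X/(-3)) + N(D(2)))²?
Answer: 7806436/81 ≈ 96376.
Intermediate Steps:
N(M) = 8*M (N(M) = 4*(M + M) = 4*(2*M) = 8*M)
K(X) = (24 + 2*X/3)² (K(X) = ((X + X/(-3)) + 8*3)² = ((X + X*(-⅓)) + 24)² = ((X - X/3) + 24)² = (2*X/3 + 24)² = (24 + 2*X/3)²)
(K(-8) + 19*(-2))² = (4*(36 - 8)²/9 + 19*(-2))² = ((4/9)*28² - 38)² = ((4/9)*784 - 38)² = (3136/9 - 38)² = (2794/9)² = 7806436/81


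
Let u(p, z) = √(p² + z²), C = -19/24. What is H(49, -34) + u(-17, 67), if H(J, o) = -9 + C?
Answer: -235/24 + √4778 ≈ 59.331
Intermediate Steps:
C = -19/24 (C = -19*1/24 = -19/24 ≈ -0.79167)
H(J, o) = -235/24 (H(J, o) = -9 - 19/24 = -235/24)
H(49, -34) + u(-17, 67) = -235/24 + √((-17)² + 67²) = -235/24 + √(289 + 4489) = -235/24 + √4778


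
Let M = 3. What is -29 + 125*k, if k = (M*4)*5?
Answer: 7471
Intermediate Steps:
k = 60 (k = (3*4)*5 = 12*5 = 60)
-29 + 125*k = -29 + 125*60 = -29 + 7500 = 7471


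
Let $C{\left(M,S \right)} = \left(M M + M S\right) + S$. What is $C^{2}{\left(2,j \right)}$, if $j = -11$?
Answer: $841$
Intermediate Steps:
$C{\left(M,S \right)} = S + M^{2} + M S$ ($C{\left(M,S \right)} = \left(M^{2} + M S\right) + S = S + M^{2} + M S$)
$C^{2}{\left(2,j \right)} = \left(-11 + 2^{2} + 2 \left(-11\right)\right)^{2} = \left(-11 + 4 - 22\right)^{2} = \left(-29\right)^{2} = 841$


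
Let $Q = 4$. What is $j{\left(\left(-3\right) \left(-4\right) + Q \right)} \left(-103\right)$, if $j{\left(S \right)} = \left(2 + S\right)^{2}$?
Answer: $-33372$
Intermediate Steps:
$j{\left(\left(-3\right) \left(-4\right) + Q \right)} \left(-103\right) = \left(2 + \left(\left(-3\right) \left(-4\right) + 4\right)\right)^{2} \left(-103\right) = \left(2 + \left(12 + 4\right)\right)^{2} \left(-103\right) = \left(2 + 16\right)^{2} \left(-103\right) = 18^{2} \left(-103\right) = 324 \left(-103\right) = -33372$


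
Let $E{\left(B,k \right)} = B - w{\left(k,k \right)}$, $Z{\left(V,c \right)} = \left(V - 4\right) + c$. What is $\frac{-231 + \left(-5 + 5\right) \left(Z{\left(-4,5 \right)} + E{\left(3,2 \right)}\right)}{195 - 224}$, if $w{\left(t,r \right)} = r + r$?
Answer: $\frac{231}{29} \approx 7.9655$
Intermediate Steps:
$w{\left(t,r \right)} = 2 r$
$Z{\left(V,c \right)} = -4 + V + c$ ($Z{\left(V,c \right)} = \left(-4 + V\right) + c = -4 + V + c$)
$E{\left(B,k \right)} = B - 2 k$
$\frac{-231 + \left(-5 + 5\right) \left(Z{\left(-4,5 \right)} + E{\left(3,2 \right)}\right)}{195 - 224} = \frac{-231 + \left(-5 + 5\right) \left(\left(-4 - 4 + 5\right) + \left(3 - 4\right)\right)}{195 - 224} = \frac{-231 + 0 \left(-3 + \left(3 - 4\right)\right)}{-29} = \left(-231 + 0 \left(-3 - 1\right)\right) \left(- \frac{1}{29}\right) = \left(-231 + 0 \left(-4\right)\right) \left(- \frac{1}{29}\right) = \left(-231 + 0\right) \left(- \frac{1}{29}\right) = \left(-231\right) \left(- \frac{1}{29}\right) = \frac{231}{29}$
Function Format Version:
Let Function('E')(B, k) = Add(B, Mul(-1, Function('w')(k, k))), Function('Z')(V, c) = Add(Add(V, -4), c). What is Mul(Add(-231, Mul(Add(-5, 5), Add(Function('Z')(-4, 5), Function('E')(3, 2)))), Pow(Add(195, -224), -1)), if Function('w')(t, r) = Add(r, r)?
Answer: Rational(231, 29) ≈ 7.9655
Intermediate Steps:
Function('w')(t, r) = Mul(2, r)
Function('Z')(V, c) = Add(-4, V, c) (Function('Z')(V, c) = Add(Add(-4, V), c) = Add(-4, V, c))
Function('E')(B, k) = Add(B, Mul(-2, k)) (Function('E')(B, k) = Add(B, Mul(-1, Mul(2, k))) = Add(B, Mul(-2, k)))
Mul(Add(-231, Mul(Add(-5, 5), Add(Function('Z')(-4, 5), Function('E')(3, 2)))), Pow(Add(195, -224), -1)) = Mul(Add(-231, Mul(Add(-5, 5), Add(Add(-4, -4, 5), Add(3, Mul(-2, 2))))), Pow(Add(195, -224), -1)) = Mul(Add(-231, Mul(0, Add(-3, Add(3, -4)))), Pow(-29, -1)) = Mul(Add(-231, Mul(0, Add(-3, -1))), Rational(-1, 29)) = Mul(Add(-231, Mul(0, -4)), Rational(-1, 29)) = Mul(Add(-231, 0), Rational(-1, 29)) = Mul(-231, Rational(-1, 29)) = Rational(231, 29)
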